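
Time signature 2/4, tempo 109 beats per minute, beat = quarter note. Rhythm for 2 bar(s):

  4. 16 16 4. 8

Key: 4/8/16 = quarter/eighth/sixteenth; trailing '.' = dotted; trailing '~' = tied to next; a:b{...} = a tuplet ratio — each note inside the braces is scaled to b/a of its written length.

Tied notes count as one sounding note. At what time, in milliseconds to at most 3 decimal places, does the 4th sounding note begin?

1. 0.0ms @ 0 + 825.688ms (3/2)
2. 825.688ms @ 3/2 + 137.615ms (1/4)
3. 963.303ms @ 7/4 + 137.615ms (1/4)
4. 1100.917ms @ 2 + 825.688ms (3/2)
5. 1926.606ms @ 7/2 + 275.229ms (1/2)

note 4 onset = 2b = 1100.917ms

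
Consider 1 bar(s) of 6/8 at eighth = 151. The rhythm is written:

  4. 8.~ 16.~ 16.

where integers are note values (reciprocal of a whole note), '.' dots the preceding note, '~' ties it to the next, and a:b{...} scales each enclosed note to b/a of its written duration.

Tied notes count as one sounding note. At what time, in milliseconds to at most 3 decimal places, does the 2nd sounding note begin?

1. 0.0ms @ 0 + 1192.053ms (3)
2. 1192.053ms @ 3 + 1192.053ms (3)

note 2 onset = 3b = 1192.053ms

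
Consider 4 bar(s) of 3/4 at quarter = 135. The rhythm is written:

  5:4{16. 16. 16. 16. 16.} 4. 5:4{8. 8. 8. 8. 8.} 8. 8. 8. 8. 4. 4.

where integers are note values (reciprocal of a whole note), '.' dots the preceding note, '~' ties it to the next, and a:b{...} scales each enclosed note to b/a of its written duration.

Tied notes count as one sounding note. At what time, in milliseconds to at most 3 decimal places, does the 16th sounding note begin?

note 16 onset = 9b = 4000.0ms

1. 0.0ms @ 0 + 133.333ms (3/10)
2. 133.333ms @ 3/10 + 133.333ms (3/10)
3. 266.667ms @ 3/5 + 133.333ms (3/10)
4. 400.0ms @ 9/10 + 133.333ms (3/10)
5. 533.333ms @ 6/5 + 133.333ms (3/10)
6. 666.667ms @ 3/2 + 666.667ms (3/2)
7. 1333.333ms @ 3 + 266.667ms (3/5)
8. 1600.0ms @ 18/5 + 266.667ms (3/5)
9. 1866.667ms @ 21/5 + 266.667ms (3/5)
10. 2133.333ms @ 24/5 + 266.667ms (3/5)
11. 2400.0ms @ 27/5 + 266.667ms (3/5)
12. 2666.667ms @ 6 + 333.333ms (3/4)
13. 3000.0ms @ 27/4 + 333.333ms (3/4)
14. 3333.333ms @ 15/2 + 333.333ms (3/4)
15. 3666.667ms @ 33/4 + 333.333ms (3/4)
16. 4000.0ms @ 9 + 666.667ms (3/2)
17. 4666.667ms @ 21/2 + 666.667ms (3/2)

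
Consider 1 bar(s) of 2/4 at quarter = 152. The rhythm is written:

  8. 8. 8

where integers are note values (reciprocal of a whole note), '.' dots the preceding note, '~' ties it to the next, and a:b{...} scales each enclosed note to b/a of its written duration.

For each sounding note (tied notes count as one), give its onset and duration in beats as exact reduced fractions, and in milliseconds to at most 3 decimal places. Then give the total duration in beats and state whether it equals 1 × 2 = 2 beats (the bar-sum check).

1) 0.0ms=0b +296.053ms=3/4b
2) 296.053ms=3/4b +296.053ms=3/4b
3) 592.105ms=3/2b +197.368ms=1/2b
Σ=2b of 2 (152bpm 2/4) — PASS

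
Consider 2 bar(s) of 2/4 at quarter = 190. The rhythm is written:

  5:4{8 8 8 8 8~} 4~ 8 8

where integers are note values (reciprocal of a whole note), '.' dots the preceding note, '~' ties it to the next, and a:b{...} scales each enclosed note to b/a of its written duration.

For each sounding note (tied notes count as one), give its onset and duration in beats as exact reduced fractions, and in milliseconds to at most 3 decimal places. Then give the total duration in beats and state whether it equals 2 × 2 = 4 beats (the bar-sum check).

1) 0.0ms=0b +126.316ms=2/5b
2) 126.316ms=2/5b +126.316ms=2/5b
3) 252.632ms=4/5b +126.316ms=2/5b
4) 378.947ms=6/5b +126.316ms=2/5b
5) 505.263ms=8/5b +600.0ms=19/10b
6) 1105.263ms=7/2b +157.895ms=1/2b
Σ=4b of 4 (190bpm 2/4) — PASS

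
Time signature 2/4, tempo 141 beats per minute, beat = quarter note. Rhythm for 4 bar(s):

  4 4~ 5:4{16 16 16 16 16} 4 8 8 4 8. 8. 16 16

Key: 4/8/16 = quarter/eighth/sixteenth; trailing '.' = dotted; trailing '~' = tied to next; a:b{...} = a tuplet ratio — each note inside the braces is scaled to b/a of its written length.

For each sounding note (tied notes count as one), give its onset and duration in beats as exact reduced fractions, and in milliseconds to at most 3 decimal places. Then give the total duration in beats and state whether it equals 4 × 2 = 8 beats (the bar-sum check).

1) 0.0ms=0b +425.532ms=1b
2) 425.532ms=1b +510.638ms=6/5b
3) 936.17ms=11/5b +85.106ms=1/5b
4) 1021.277ms=12/5b +85.106ms=1/5b
5) 1106.383ms=13/5b +85.106ms=1/5b
6) 1191.489ms=14/5b +85.106ms=1/5b
7) 1276.596ms=3b +425.532ms=1b
8) 1702.128ms=4b +212.766ms=1/2b
9) 1914.894ms=9/2b +212.766ms=1/2b
10) 2127.66ms=5b +425.532ms=1b
11) 2553.191ms=6b +319.149ms=3/4b
12) 2872.34ms=27/4b +319.149ms=3/4b
13) 3191.489ms=15/2b +106.383ms=1/4b
14) 3297.872ms=31/4b +106.383ms=1/4b
Σ=8b of 8 (141bpm 2/4) — PASS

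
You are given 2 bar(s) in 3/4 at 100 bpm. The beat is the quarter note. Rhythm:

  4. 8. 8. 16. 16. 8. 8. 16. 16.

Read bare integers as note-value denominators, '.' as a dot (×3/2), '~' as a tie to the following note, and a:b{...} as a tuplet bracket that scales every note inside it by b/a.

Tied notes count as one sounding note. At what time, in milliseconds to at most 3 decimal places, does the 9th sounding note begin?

note 9 onset = 45/8b = 3375.0ms

1. 0.0ms @ 0 + 900.0ms (3/2)
2. 900.0ms @ 3/2 + 450.0ms (3/4)
3. 1350.0ms @ 9/4 + 450.0ms (3/4)
4. 1800.0ms @ 3 + 225.0ms (3/8)
5. 2025.0ms @ 27/8 + 225.0ms (3/8)
6. 2250.0ms @ 15/4 + 450.0ms (3/4)
7. 2700.0ms @ 9/2 + 450.0ms (3/4)
8. 3150.0ms @ 21/4 + 225.0ms (3/8)
9. 3375.0ms @ 45/8 + 225.0ms (3/8)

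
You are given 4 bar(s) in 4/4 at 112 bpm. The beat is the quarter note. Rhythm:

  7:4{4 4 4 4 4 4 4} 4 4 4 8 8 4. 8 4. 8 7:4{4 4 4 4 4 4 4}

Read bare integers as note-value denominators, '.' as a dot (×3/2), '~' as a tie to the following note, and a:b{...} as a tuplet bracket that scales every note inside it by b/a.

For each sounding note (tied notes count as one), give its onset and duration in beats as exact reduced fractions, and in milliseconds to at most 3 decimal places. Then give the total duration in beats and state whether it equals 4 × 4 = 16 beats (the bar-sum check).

1) 0.0ms=0b +306.122ms=4/7b
2) 306.122ms=4/7b +306.122ms=4/7b
3) 612.245ms=8/7b +306.122ms=4/7b
4) 918.367ms=12/7b +306.122ms=4/7b
5) 1224.49ms=16/7b +306.122ms=4/7b
6) 1530.612ms=20/7b +306.122ms=4/7b
7) 1836.735ms=24/7b +306.122ms=4/7b
8) 2142.857ms=4b +535.714ms=1b
9) 2678.571ms=5b +535.714ms=1b
10) 3214.286ms=6b +535.714ms=1b
11) 3750.0ms=7b +267.857ms=1/2b
12) 4017.857ms=15/2b +267.857ms=1/2b
13) 4285.714ms=8b +803.571ms=3/2b
14) 5089.286ms=19/2b +267.857ms=1/2b
15) 5357.143ms=10b +803.571ms=3/2b
16) 6160.714ms=23/2b +267.857ms=1/2b
17) 6428.571ms=12b +306.122ms=4/7b
18) 6734.694ms=88/7b +306.122ms=4/7b
19) 7040.816ms=92/7b +306.122ms=4/7b
20) 7346.939ms=96/7b +306.122ms=4/7b
21) 7653.061ms=100/7b +306.122ms=4/7b
22) 7959.184ms=104/7b +306.122ms=4/7b
23) 8265.306ms=108/7b +306.122ms=4/7b
Σ=16b of 16 (112bpm 4/4) — PASS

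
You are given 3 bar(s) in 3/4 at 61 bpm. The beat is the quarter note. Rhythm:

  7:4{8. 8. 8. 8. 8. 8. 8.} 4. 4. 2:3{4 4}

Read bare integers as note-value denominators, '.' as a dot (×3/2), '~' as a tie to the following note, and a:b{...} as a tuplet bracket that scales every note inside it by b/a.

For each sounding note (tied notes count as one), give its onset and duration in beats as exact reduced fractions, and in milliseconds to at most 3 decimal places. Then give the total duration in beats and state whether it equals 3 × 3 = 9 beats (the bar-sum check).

1) 0.0ms=0b +421.546ms=3/7b
2) 421.546ms=3/7b +421.546ms=3/7b
3) 843.091ms=6/7b +421.546ms=3/7b
4) 1264.637ms=9/7b +421.546ms=3/7b
5) 1686.183ms=12/7b +421.546ms=3/7b
6) 2107.728ms=15/7b +421.546ms=3/7b
7) 2529.274ms=18/7b +421.546ms=3/7b
8) 2950.82ms=3b +1475.41ms=3/2b
9) 4426.23ms=9/2b +1475.41ms=3/2b
10) 5901.639ms=6b +1475.41ms=3/2b
11) 7377.049ms=15/2b +1475.41ms=3/2b
Σ=9b of 9 (61bpm 3/4) — PASS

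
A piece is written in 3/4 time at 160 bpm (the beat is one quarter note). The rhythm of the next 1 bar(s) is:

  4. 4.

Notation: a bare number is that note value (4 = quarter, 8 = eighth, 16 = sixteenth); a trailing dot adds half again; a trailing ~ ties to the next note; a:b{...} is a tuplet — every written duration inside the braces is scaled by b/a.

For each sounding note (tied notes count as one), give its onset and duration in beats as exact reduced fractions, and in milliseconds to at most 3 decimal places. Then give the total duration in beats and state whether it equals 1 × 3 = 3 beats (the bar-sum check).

1) 0.0ms=0b +562.5ms=3/2b
2) 562.5ms=3/2b +562.5ms=3/2b
Σ=3b of 3 (160bpm 3/4) — PASS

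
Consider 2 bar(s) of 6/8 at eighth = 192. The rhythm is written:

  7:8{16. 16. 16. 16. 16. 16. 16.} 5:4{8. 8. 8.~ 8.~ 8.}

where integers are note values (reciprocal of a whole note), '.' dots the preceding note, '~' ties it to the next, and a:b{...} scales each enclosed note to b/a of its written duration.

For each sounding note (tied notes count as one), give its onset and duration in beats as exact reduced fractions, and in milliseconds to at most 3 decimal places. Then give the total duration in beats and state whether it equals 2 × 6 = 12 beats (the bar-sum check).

1) 0.0ms=0b +267.857ms=6/7b
2) 267.857ms=6/7b +267.857ms=6/7b
3) 535.714ms=12/7b +267.857ms=6/7b
4) 803.571ms=18/7b +267.857ms=6/7b
5) 1071.429ms=24/7b +267.857ms=6/7b
6) 1339.286ms=30/7b +267.857ms=6/7b
7) 1607.143ms=36/7b +267.857ms=6/7b
8) 1875.0ms=6b +375.0ms=6/5b
9) 2250.0ms=36/5b +375.0ms=6/5b
10) 2625.0ms=42/5b +1125.0ms=18/5b
Σ=12b of 12 (192bpm 6/8) — PASS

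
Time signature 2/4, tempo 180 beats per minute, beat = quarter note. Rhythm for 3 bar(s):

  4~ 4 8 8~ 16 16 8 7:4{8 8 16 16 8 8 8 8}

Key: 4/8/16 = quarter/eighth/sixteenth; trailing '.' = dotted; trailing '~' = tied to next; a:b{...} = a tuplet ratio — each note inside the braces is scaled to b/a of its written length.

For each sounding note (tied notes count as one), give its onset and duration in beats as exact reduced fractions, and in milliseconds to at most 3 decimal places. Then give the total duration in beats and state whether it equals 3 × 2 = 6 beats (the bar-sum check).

1) 0.0ms=0b +666.667ms=2b
2) 666.667ms=2b +166.667ms=1/2b
3) 833.333ms=5/2b +250.0ms=3/4b
4) 1083.333ms=13/4b +83.333ms=1/4b
5) 1166.667ms=7/2b +166.667ms=1/2b
6) 1333.333ms=4b +95.238ms=2/7b
7) 1428.571ms=30/7b +95.238ms=2/7b
8) 1523.81ms=32/7b +47.619ms=1/7b
9) 1571.429ms=33/7b +47.619ms=1/7b
10) 1619.048ms=34/7b +95.238ms=2/7b
11) 1714.286ms=36/7b +95.238ms=2/7b
12) 1809.524ms=38/7b +95.238ms=2/7b
13) 1904.762ms=40/7b +95.238ms=2/7b
Σ=6b of 6 (180bpm 2/4) — PASS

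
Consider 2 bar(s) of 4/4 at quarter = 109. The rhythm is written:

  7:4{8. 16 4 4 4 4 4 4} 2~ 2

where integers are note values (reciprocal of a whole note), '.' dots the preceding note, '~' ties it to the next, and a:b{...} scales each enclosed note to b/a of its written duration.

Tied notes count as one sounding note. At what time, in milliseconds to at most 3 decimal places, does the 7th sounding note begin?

note 7 onset = 20/7b = 1572.739ms

1. 0.0ms @ 0 + 235.911ms (3/7)
2. 235.911ms @ 3/7 + 78.637ms (1/7)
3. 314.548ms @ 4/7 + 314.548ms (4/7)
4. 629.096ms @ 8/7 + 314.548ms (4/7)
5. 943.644ms @ 12/7 + 314.548ms (4/7)
6. 1258.191ms @ 16/7 + 314.548ms (4/7)
7. 1572.739ms @ 20/7 + 314.548ms (4/7)
8. 1887.287ms @ 24/7 + 314.548ms (4/7)
9. 2201.835ms @ 4 + 2201.835ms (4)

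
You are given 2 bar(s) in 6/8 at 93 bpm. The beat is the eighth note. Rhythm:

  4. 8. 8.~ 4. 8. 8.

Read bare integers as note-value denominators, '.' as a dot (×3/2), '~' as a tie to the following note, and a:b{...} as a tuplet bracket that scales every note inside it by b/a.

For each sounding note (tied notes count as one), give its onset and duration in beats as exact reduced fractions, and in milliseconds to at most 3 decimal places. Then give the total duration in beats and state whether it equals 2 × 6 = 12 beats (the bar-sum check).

1) 0.0ms=0b +1935.484ms=3b
2) 1935.484ms=3b +967.742ms=3/2b
3) 2903.226ms=9/2b +2903.226ms=9/2b
4) 5806.452ms=9b +967.742ms=3/2b
5) 6774.194ms=21/2b +967.742ms=3/2b
Σ=12b of 12 (93bpm 6/8) — PASS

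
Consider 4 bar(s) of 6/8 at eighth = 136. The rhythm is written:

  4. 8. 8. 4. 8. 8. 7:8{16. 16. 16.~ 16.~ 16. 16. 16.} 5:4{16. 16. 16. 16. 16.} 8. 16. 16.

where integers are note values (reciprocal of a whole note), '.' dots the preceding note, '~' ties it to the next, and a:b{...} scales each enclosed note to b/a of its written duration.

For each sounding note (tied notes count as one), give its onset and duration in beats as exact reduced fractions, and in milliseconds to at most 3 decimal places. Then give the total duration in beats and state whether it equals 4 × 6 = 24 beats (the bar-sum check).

1) 0.0ms=0b +1323.529ms=3b
2) 1323.529ms=3b +661.765ms=3/2b
3) 1985.294ms=9/2b +661.765ms=3/2b
4) 2647.059ms=6b +1323.529ms=3b
5) 3970.588ms=9b +661.765ms=3/2b
6) 4632.353ms=21/2b +661.765ms=3/2b
7) 5294.118ms=12b +378.151ms=6/7b
8) 5672.269ms=90/7b +378.151ms=6/7b
9) 6050.42ms=96/7b +1134.454ms=18/7b
10) 7184.874ms=114/7b +378.151ms=6/7b
11) 7563.025ms=120/7b +378.151ms=6/7b
12) 7941.176ms=18b +264.706ms=3/5b
13) 8205.882ms=93/5b +264.706ms=3/5b
14) 8470.588ms=96/5b +264.706ms=3/5b
15) 8735.294ms=99/5b +264.706ms=3/5b
16) 9000.0ms=102/5b +264.706ms=3/5b
17) 9264.706ms=21b +661.765ms=3/2b
18) 9926.471ms=45/2b +330.882ms=3/4b
19) 10257.353ms=93/4b +330.882ms=3/4b
Σ=24b of 24 (136bpm 6/8) — PASS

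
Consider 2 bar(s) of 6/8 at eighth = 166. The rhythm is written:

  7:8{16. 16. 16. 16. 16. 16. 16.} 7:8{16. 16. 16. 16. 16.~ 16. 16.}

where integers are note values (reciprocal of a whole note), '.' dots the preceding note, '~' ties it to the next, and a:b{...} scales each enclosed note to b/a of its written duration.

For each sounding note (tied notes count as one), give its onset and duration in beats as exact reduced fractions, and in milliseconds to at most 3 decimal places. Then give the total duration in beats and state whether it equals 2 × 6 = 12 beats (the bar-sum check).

1) 0.0ms=0b +309.811ms=6/7b
2) 309.811ms=6/7b +309.811ms=6/7b
3) 619.621ms=12/7b +309.811ms=6/7b
4) 929.432ms=18/7b +309.811ms=6/7b
5) 1239.243ms=24/7b +309.811ms=6/7b
6) 1549.053ms=30/7b +309.811ms=6/7b
7) 1858.864ms=36/7b +309.811ms=6/7b
8) 2168.675ms=6b +309.811ms=6/7b
9) 2478.485ms=48/7b +309.811ms=6/7b
10) 2788.296ms=54/7b +309.811ms=6/7b
11) 3098.107ms=60/7b +309.811ms=6/7b
12) 3407.917ms=66/7b +619.621ms=12/7b
13) 4027.539ms=78/7b +309.811ms=6/7b
Σ=12b of 12 (166bpm 6/8) — PASS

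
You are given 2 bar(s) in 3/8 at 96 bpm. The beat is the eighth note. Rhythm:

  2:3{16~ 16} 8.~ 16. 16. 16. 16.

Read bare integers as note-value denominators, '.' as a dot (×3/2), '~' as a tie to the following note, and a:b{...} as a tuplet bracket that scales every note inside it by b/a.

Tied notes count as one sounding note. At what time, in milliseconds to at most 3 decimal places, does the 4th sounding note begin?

1. 0.0ms @ 0 + 937.5ms (3/2)
2. 937.5ms @ 3/2 + 1406.25ms (9/4)
3. 2343.75ms @ 15/4 + 468.75ms (3/4)
4. 2812.5ms @ 9/2 + 468.75ms (3/4)
5. 3281.25ms @ 21/4 + 468.75ms (3/4)

note 4 onset = 9/2b = 2812.5ms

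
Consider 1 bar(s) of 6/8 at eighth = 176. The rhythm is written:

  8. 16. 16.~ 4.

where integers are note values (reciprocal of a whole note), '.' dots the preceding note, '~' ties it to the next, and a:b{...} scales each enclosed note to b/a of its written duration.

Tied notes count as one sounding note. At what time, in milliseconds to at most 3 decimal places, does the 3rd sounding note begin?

note 3 onset = 9/4b = 767.045ms

1. 0.0ms @ 0 + 511.364ms (3/2)
2. 511.364ms @ 3/2 + 255.682ms (3/4)
3. 767.045ms @ 9/4 + 1278.409ms (15/4)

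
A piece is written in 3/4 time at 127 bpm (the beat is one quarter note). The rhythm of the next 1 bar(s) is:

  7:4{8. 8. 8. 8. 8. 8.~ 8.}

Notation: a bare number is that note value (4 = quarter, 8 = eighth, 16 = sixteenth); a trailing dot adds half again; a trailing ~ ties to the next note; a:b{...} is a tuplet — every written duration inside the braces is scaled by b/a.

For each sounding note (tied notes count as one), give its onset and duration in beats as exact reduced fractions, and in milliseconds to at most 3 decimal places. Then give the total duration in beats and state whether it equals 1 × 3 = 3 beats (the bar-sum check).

1) 0.0ms=0b +202.475ms=3/7b
2) 202.475ms=3/7b +202.475ms=3/7b
3) 404.949ms=6/7b +202.475ms=3/7b
4) 607.424ms=9/7b +202.475ms=3/7b
5) 809.899ms=12/7b +202.475ms=3/7b
6) 1012.373ms=15/7b +404.949ms=6/7b
Σ=3b of 3 (127bpm 3/4) — PASS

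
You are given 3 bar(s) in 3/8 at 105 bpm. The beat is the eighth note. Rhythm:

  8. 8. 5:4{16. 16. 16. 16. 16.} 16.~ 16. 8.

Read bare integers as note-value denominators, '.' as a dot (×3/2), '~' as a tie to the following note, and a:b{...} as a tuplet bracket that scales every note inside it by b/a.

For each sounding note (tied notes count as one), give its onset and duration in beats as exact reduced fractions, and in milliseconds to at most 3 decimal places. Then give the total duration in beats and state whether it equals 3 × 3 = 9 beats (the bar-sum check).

1) 0.0ms=0b +857.143ms=3/2b
2) 857.143ms=3/2b +857.143ms=3/2b
3) 1714.286ms=3b +342.857ms=3/5b
4) 2057.143ms=18/5b +342.857ms=3/5b
5) 2400.0ms=21/5b +342.857ms=3/5b
6) 2742.857ms=24/5b +342.857ms=3/5b
7) 3085.714ms=27/5b +342.857ms=3/5b
8) 3428.571ms=6b +857.143ms=3/2b
9) 4285.714ms=15/2b +857.143ms=3/2b
Σ=9b of 9 (105bpm 3/8) — PASS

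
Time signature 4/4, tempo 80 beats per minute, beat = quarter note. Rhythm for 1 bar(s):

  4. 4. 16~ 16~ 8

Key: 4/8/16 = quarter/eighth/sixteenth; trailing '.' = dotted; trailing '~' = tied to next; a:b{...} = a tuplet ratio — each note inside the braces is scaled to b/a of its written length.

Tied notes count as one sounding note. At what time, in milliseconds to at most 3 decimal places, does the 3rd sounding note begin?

1. 0.0ms @ 0 + 1125.0ms (3/2)
2. 1125.0ms @ 3/2 + 1125.0ms (3/2)
3. 2250.0ms @ 3 + 750.0ms (1)

note 3 onset = 3b = 2250.0ms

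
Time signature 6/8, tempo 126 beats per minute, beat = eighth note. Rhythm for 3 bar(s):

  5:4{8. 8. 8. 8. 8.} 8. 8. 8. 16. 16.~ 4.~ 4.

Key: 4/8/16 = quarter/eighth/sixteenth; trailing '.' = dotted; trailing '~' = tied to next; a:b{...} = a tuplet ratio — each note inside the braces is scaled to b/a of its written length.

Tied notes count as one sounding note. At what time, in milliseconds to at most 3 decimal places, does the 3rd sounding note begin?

1. 0.0ms @ 0 + 571.429ms (6/5)
2. 571.429ms @ 6/5 + 571.429ms (6/5)
3. 1142.857ms @ 12/5 + 571.429ms (6/5)
4. 1714.286ms @ 18/5 + 571.429ms (6/5)
5. 2285.714ms @ 24/5 + 571.429ms (6/5)
6. 2857.143ms @ 6 + 714.286ms (3/2)
7. 3571.429ms @ 15/2 + 714.286ms (3/2)
8. 4285.714ms @ 9 + 714.286ms (3/2)
9. 5000.0ms @ 21/2 + 357.143ms (3/4)
10. 5357.143ms @ 45/4 + 3214.286ms (27/4)

note 3 onset = 12/5b = 1142.857ms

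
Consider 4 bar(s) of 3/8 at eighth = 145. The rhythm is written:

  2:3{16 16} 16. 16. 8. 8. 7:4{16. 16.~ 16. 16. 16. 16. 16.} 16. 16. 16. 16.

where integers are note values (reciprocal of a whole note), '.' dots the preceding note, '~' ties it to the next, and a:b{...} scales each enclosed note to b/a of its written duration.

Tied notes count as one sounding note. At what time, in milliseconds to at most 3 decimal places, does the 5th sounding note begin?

note 5 onset = 3b = 1241.379ms

1. 0.0ms @ 0 + 310.345ms (3/4)
2. 310.345ms @ 3/4 + 310.345ms (3/4)
3. 620.69ms @ 3/2 + 310.345ms (3/4)
4. 931.034ms @ 9/4 + 310.345ms (3/4)
5. 1241.379ms @ 3 + 620.69ms (3/2)
6. 1862.069ms @ 9/2 + 620.69ms (3/2)
7. 2482.759ms @ 6 + 177.34ms (3/7)
8. 2660.099ms @ 45/7 + 354.68ms (6/7)
9. 3014.778ms @ 51/7 + 177.34ms (3/7)
10. 3192.118ms @ 54/7 + 177.34ms (3/7)
11. 3369.458ms @ 57/7 + 177.34ms (3/7)
12. 3546.798ms @ 60/7 + 177.34ms (3/7)
13. 3724.138ms @ 9 + 310.345ms (3/4)
14. 4034.483ms @ 39/4 + 310.345ms (3/4)
15. 4344.828ms @ 21/2 + 310.345ms (3/4)
16. 4655.172ms @ 45/4 + 310.345ms (3/4)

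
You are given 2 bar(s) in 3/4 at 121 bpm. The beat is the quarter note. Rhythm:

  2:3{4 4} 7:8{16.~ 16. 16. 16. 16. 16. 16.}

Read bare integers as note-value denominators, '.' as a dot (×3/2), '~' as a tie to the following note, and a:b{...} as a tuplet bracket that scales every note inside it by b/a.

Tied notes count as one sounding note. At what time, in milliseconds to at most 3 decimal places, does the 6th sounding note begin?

1. 0.0ms @ 0 + 743.802ms (3/2)
2. 743.802ms @ 3/2 + 743.802ms (3/2)
3. 1487.603ms @ 3 + 425.03ms (6/7)
4. 1912.633ms @ 27/7 + 212.515ms (3/7)
5. 2125.148ms @ 30/7 + 212.515ms (3/7)
6. 2337.662ms @ 33/7 + 212.515ms (3/7)
7. 2550.177ms @ 36/7 + 212.515ms (3/7)
8. 2762.692ms @ 39/7 + 212.515ms (3/7)

note 6 onset = 33/7b = 2337.662ms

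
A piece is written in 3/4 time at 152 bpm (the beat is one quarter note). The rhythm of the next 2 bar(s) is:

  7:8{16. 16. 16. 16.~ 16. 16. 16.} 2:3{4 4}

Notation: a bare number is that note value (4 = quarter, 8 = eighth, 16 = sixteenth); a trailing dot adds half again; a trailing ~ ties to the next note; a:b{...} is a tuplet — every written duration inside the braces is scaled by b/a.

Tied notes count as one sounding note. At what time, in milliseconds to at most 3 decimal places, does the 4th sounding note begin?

1. 0.0ms @ 0 + 169.173ms (3/7)
2. 169.173ms @ 3/7 + 169.173ms (3/7)
3. 338.346ms @ 6/7 + 169.173ms (3/7)
4. 507.519ms @ 9/7 + 338.346ms (6/7)
5. 845.865ms @ 15/7 + 169.173ms (3/7)
6. 1015.038ms @ 18/7 + 169.173ms (3/7)
7. 1184.211ms @ 3 + 592.105ms (3/2)
8. 1776.316ms @ 9/2 + 592.105ms (3/2)

note 4 onset = 9/7b = 507.519ms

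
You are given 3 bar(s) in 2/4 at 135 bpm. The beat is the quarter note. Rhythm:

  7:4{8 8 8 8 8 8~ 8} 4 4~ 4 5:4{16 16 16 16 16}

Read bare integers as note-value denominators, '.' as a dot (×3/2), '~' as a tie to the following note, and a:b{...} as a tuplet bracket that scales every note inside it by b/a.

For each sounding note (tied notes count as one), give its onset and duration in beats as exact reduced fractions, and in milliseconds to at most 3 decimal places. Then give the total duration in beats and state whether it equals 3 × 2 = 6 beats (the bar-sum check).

1) 0.0ms=0b +126.984ms=2/7b
2) 126.984ms=2/7b +126.984ms=2/7b
3) 253.968ms=4/7b +126.984ms=2/7b
4) 380.952ms=6/7b +126.984ms=2/7b
5) 507.937ms=8/7b +126.984ms=2/7b
6) 634.921ms=10/7b +253.968ms=4/7b
7) 888.889ms=2b +444.444ms=1b
8) 1333.333ms=3b +888.889ms=2b
9) 2222.222ms=5b +88.889ms=1/5b
10) 2311.111ms=26/5b +88.889ms=1/5b
11) 2400.0ms=27/5b +88.889ms=1/5b
12) 2488.889ms=28/5b +88.889ms=1/5b
13) 2577.778ms=29/5b +88.889ms=1/5b
Σ=6b of 6 (135bpm 2/4) — PASS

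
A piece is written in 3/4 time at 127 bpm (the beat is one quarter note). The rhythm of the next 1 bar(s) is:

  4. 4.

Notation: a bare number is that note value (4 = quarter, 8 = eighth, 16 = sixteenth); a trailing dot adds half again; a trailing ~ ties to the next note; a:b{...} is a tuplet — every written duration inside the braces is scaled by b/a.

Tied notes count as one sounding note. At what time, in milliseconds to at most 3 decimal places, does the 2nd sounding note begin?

1. 0.0ms @ 0 + 708.661ms (3/2)
2. 708.661ms @ 3/2 + 708.661ms (3/2)

note 2 onset = 3/2b = 708.661ms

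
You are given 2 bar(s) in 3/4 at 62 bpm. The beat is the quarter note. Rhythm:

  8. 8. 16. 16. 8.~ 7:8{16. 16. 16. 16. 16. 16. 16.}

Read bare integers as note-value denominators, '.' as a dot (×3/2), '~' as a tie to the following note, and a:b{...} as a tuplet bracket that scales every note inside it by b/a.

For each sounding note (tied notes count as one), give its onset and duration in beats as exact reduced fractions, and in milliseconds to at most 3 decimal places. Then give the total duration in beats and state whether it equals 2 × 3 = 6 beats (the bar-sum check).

1) 0.0ms=0b +725.806ms=3/4b
2) 725.806ms=3/4b +725.806ms=3/4b
3) 1451.613ms=3/2b +362.903ms=3/8b
4) 1814.516ms=15/8b +362.903ms=3/8b
5) 2177.419ms=9/4b +1140.553ms=33/28b
6) 3317.972ms=24/7b +414.747ms=3/7b
7) 3732.719ms=27/7b +414.747ms=3/7b
8) 4147.465ms=30/7b +414.747ms=3/7b
9) 4562.212ms=33/7b +414.747ms=3/7b
10) 4976.959ms=36/7b +414.747ms=3/7b
11) 5391.705ms=39/7b +414.747ms=3/7b
Σ=6b of 6 (62bpm 3/4) — PASS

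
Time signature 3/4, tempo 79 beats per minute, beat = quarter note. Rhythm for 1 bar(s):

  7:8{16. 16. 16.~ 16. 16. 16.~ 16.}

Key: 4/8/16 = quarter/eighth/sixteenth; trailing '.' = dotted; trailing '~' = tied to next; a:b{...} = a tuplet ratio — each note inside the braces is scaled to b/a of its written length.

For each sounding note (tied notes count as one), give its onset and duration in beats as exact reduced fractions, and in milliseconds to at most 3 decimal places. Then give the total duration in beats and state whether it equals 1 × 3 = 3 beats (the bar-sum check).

1) 0.0ms=0b +325.497ms=3/7b
2) 325.497ms=3/7b +325.497ms=3/7b
3) 650.995ms=6/7b +650.995ms=6/7b
4) 1301.989ms=12/7b +325.497ms=3/7b
5) 1627.486ms=15/7b +650.995ms=6/7b
Σ=3b of 3 (79bpm 3/4) — PASS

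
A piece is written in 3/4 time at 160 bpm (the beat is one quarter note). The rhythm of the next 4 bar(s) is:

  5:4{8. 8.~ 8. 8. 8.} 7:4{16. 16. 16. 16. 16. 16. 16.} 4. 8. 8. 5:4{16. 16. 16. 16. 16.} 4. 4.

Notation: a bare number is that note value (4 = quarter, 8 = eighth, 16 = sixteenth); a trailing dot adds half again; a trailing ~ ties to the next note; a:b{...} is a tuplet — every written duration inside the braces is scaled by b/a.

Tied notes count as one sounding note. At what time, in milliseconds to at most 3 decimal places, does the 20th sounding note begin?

1. 0.0ms @ 0 + 225.0ms (3/5)
2. 225.0ms @ 3/5 + 450.0ms (6/5)
3. 675.0ms @ 9/5 + 225.0ms (3/5)
4. 900.0ms @ 12/5 + 225.0ms (3/5)
5. 1125.0ms @ 3 + 80.357ms (3/14)
6. 1205.357ms @ 45/14 + 80.357ms (3/14)
7. 1285.714ms @ 24/7 + 80.357ms (3/14)
8. 1366.071ms @ 51/14 + 80.357ms (3/14)
9. 1446.429ms @ 27/7 + 80.357ms (3/14)
10. 1526.786ms @ 57/14 + 80.357ms (3/14)
11. 1607.143ms @ 30/7 + 80.357ms (3/14)
12. 1687.5ms @ 9/2 + 562.5ms (3/2)
13. 2250.0ms @ 6 + 281.25ms (3/4)
14. 2531.25ms @ 27/4 + 281.25ms (3/4)
15. 2812.5ms @ 15/2 + 112.5ms (3/10)
16. 2925.0ms @ 39/5 + 112.5ms (3/10)
17. 3037.5ms @ 81/10 + 112.5ms (3/10)
18. 3150.0ms @ 42/5 + 112.5ms (3/10)
19. 3262.5ms @ 87/10 + 112.5ms (3/10)
20. 3375.0ms @ 9 + 562.5ms (3/2)
21. 3937.5ms @ 21/2 + 562.5ms (3/2)

note 20 onset = 9b = 3375.0ms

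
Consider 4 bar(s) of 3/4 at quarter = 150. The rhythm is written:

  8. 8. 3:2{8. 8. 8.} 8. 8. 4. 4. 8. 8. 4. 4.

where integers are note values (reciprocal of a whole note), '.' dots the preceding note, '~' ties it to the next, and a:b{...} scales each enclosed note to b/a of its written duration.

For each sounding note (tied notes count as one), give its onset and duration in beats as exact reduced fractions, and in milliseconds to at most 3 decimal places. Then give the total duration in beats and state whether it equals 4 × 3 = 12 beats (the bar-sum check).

1) 0.0ms=0b +300.0ms=3/4b
2) 300.0ms=3/4b +300.0ms=3/4b
3) 600.0ms=3/2b +200.0ms=1/2b
4) 800.0ms=2b +200.0ms=1/2b
5) 1000.0ms=5/2b +200.0ms=1/2b
6) 1200.0ms=3b +300.0ms=3/4b
7) 1500.0ms=15/4b +300.0ms=3/4b
8) 1800.0ms=9/2b +600.0ms=3/2b
9) 2400.0ms=6b +600.0ms=3/2b
10) 3000.0ms=15/2b +300.0ms=3/4b
11) 3300.0ms=33/4b +300.0ms=3/4b
12) 3600.0ms=9b +600.0ms=3/2b
13) 4200.0ms=21/2b +600.0ms=3/2b
Σ=12b of 12 (150bpm 3/4) — PASS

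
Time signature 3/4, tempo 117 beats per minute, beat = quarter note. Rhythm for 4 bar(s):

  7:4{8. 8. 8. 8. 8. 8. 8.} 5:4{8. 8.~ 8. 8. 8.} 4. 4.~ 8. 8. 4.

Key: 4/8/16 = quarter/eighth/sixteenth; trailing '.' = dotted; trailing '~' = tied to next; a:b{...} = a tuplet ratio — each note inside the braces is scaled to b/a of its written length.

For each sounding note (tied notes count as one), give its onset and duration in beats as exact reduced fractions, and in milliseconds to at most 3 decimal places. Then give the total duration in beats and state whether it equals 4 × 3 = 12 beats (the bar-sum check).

1) 0.0ms=0b +219.78ms=3/7b
2) 219.78ms=3/7b +219.78ms=3/7b
3) 439.56ms=6/7b +219.78ms=3/7b
4) 659.341ms=9/7b +219.78ms=3/7b
5) 879.121ms=12/7b +219.78ms=3/7b
6) 1098.901ms=15/7b +219.78ms=3/7b
7) 1318.681ms=18/7b +219.78ms=3/7b
8) 1538.462ms=3b +307.692ms=3/5b
9) 1846.154ms=18/5b +615.385ms=6/5b
10) 2461.538ms=24/5b +307.692ms=3/5b
11) 2769.231ms=27/5b +307.692ms=3/5b
12) 3076.923ms=6b +769.231ms=3/2b
13) 3846.154ms=15/2b +1153.846ms=9/4b
14) 5000.0ms=39/4b +384.615ms=3/4b
15) 5384.615ms=21/2b +769.231ms=3/2b
Σ=12b of 12 (117bpm 3/4) — PASS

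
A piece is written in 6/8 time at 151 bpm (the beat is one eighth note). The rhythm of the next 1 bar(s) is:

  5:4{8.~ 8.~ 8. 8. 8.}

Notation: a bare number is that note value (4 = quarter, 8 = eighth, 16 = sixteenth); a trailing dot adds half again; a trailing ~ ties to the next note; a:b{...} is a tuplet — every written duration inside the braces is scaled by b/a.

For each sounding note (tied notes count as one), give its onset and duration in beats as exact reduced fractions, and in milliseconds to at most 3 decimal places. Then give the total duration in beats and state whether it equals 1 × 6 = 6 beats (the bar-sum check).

1) 0.0ms=0b +1430.464ms=18/5b
2) 1430.464ms=18/5b +476.821ms=6/5b
3) 1907.285ms=24/5b +476.821ms=6/5b
Σ=6b of 6 (151bpm 6/8) — PASS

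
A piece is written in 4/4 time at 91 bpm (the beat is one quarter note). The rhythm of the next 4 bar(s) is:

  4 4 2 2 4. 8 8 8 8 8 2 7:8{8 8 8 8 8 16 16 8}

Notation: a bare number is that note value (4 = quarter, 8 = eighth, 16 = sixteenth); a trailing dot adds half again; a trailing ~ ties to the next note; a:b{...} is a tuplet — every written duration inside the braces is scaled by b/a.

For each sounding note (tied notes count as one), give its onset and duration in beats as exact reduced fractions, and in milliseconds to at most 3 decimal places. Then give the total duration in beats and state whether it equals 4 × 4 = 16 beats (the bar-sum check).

1) 0.0ms=0b +659.341ms=1b
2) 659.341ms=1b +659.341ms=1b
3) 1318.681ms=2b +1318.681ms=2b
4) 2637.363ms=4b +1318.681ms=2b
5) 3956.044ms=6b +989.011ms=3/2b
6) 4945.055ms=15/2b +329.67ms=1/2b
7) 5274.725ms=8b +329.67ms=1/2b
8) 5604.396ms=17/2b +329.67ms=1/2b
9) 5934.066ms=9b +329.67ms=1/2b
10) 6263.736ms=19/2b +329.67ms=1/2b
11) 6593.407ms=10b +1318.681ms=2b
12) 7912.088ms=12b +376.766ms=4/7b
13) 8288.854ms=88/7b +376.766ms=4/7b
14) 8665.62ms=92/7b +376.766ms=4/7b
15) 9042.386ms=96/7b +376.766ms=4/7b
16) 9419.152ms=100/7b +376.766ms=4/7b
17) 9795.918ms=104/7b +188.383ms=2/7b
18) 9984.301ms=106/7b +188.383ms=2/7b
19) 10172.684ms=108/7b +376.766ms=4/7b
Σ=16b of 16 (91bpm 4/4) — PASS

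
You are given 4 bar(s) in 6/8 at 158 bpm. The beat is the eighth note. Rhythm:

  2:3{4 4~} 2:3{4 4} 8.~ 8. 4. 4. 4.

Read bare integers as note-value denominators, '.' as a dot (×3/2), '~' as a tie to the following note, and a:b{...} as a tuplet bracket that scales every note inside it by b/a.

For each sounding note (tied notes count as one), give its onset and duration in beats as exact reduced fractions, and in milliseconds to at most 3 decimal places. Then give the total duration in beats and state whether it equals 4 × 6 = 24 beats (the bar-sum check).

1) 0.0ms=0b +1139.241ms=3b
2) 1139.241ms=3b +2278.481ms=6b
3) 3417.722ms=9b +1139.241ms=3b
4) 4556.962ms=12b +1139.241ms=3b
5) 5696.203ms=15b +1139.241ms=3b
6) 6835.443ms=18b +1139.241ms=3b
7) 7974.684ms=21b +1139.241ms=3b
Σ=24b of 24 (158bpm 6/8) — PASS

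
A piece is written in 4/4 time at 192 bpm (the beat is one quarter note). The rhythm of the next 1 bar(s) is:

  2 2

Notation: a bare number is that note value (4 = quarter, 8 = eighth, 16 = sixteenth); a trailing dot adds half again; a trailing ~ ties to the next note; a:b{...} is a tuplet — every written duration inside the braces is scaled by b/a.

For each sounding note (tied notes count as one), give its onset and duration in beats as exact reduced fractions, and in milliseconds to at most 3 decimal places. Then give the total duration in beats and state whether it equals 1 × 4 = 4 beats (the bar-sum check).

1) 0.0ms=0b +625.0ms=2b
2) 625.0ms=2b +625.0ms=2b
Σ=4b of 4 (192bpm 4/4) — PASS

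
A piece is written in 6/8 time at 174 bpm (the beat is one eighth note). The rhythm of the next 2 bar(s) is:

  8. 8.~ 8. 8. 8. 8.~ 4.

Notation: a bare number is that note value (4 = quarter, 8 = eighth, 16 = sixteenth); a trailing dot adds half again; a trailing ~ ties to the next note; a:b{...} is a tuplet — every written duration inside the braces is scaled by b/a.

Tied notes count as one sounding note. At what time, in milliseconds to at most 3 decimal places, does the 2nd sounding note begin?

1. 0.0ms @ 0 + 517.241ms (3/2)
2. 517.241ms @ 3/2 + 1034.483ms (3)
3. 1551.724ms @ 9/2 + 517.241ms (3/2)
4. 2068.966ms @ 6 + 517.241ms (3/2)
5. 2586.207ms @ 15/2 + 1551.724ms (9/2)

note 2 onset = 3/2b = 517.241ms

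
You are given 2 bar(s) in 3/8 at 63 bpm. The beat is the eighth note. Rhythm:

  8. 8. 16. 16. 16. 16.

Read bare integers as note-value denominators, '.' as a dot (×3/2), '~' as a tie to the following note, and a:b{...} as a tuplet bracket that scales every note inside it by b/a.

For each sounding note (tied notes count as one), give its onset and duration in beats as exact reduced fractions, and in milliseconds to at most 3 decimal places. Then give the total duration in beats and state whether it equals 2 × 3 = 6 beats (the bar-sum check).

1) 0.0ms=0b +1428.571ms=3/2b
2) 1428.571ms=3/2b +1428.571ms=3/2b
3) 2857.143ms=3b +714.286ms=3/4b
4) 3571.429ms=15/4b +714.286ms=3/4b
5) 4285.714ms=9/2b +714.286ms=3/4b
6) 5000.0ms=21/4b +714.286ms=3/4b
Σ=6b of 6 (63bpm 3/8) — PASS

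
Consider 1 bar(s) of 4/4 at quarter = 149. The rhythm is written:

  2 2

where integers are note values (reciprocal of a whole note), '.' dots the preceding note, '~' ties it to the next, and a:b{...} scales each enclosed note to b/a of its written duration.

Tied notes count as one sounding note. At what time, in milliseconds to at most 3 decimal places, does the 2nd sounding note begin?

1. 0.0ms @ 0 + 805.369ms (2)
2. 805.369ms @ 2 + 805.369ms (2)

note 2 onset = 2b = 805.369ms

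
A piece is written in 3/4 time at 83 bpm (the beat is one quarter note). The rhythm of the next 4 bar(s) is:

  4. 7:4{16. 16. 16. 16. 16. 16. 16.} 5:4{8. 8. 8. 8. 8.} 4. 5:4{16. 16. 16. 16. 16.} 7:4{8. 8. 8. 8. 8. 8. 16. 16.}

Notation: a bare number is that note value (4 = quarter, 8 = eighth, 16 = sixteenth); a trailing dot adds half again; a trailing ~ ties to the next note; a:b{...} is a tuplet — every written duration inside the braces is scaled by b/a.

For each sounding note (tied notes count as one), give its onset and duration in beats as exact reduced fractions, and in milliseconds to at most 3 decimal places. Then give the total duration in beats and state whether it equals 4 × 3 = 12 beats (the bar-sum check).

1) 0.0ms=0b +1084.337ms=3/2b
2) 1084.337ms=3/2b +154.905ms=3/14b
3) 1239.243ms=12/7b +154.905ms=3/14b
4) 1394.148ms=27/14b +154.905ms=3/14b
5) 1549.053ms=15/7b +154.905ms=3/14b
6) 1703.959ms=33/14b +154.905ms=3/14b
7) 1858.864ms=18/7b +154.905ms=3/14b
8) 2013.769ms=39/14b +154.905ms=3/14b
9) 2168.675ms=3b +433.735ms=3/5b
10) 2602.41ms=18/5b +433.735ms=3/5b
11) 3036.145ms=21/5b +433.735ms=3/5b
12) 3469.88ms=24/5b +433.735ms=3/5b
13) 3903.614ms=27/5b +433.735ms=3/5b
14) 4337.349ms=6b +1084.337ms=3/2b
15) 5421.687ms=15/2b +216.867ms=3/10b
16) 5638.554ms=39/5b +216.867ms=3/10b
17) 5855.422ms=81/10b +216.867ms=3/10b
18) 6072.289ms=42/5b +216.867ms=3/10b
19) 6289.157ms=87/10b +216.867ms=3/10b
20) 6506.024ms=9b +309.811ms=3/7b
21) 6815.835ms=66/7b +309.811ms=3/7b
22) 7125.645ms=69/7b +309.811ms=3/7b
23) 7435.456ms=72/7b +309.811ms=3/7b
24) 7745.267ms=75/7b +309.811ms=3/7b
25) 8055.077ms=78/7b +309.811ms=3/7b
26) 8364.888ms=81/7b +154.905ms=3/14b
27) 8519.793ms=165/14b +154.905ms=3/14b
Σ=12b of 12 (83bpm 3/4) — PASS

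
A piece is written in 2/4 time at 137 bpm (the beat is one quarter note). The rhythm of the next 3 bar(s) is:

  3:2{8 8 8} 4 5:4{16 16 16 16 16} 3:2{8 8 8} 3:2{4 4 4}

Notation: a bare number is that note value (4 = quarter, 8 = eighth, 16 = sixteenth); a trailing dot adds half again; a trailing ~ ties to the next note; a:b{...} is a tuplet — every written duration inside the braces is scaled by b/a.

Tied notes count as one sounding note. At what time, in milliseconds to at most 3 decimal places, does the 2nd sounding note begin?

1. 0.0ms @ 0 + 145.985ms (1/3)
2. 145.985ms @ 1/3 + 145.985ms (1/3)
3. 291.971ms @ 2/3 + 145.985ms (1/3)
4. 437.956ms @ 1 + 437.956ms (1)
5. 875.912ms @ 2 + 87.591ms (1/5)
6. 963.504ms @ 11/5 + 87.591ms (1/5)
7. 1051.095ms @ 12/5 + 87.591ms (1/5)
8. 1138.686ms @ 13/5 + 87.591ms (1/5)
9. 1226.277ms @ 14/5 + 87.591ms (1/5)
10. 1313.869ms @ 3 + 145.985ms (1/3)
11. 1459.854ms @ 10/3 + 145.985ms (1/3)
12. 1605.839ms @ 11/3 + 145.985ms (1/3)
13. 1751.825ms @ 4 + 291.971ms (2/3)
14. 2043.796ms @ 14/3 + 291.971ms (2/3)
15. 2335.766ms @ 16/3 + 291.971ms (2/3)

note 2 onset = 1/3b = 145.985ms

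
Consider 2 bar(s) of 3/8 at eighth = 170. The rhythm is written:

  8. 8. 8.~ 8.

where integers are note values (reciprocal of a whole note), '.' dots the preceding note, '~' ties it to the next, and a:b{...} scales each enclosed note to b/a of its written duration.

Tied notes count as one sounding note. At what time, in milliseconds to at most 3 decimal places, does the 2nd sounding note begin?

note 2 onset = 3/2b = 529.412ms

1. 0.0ms @ 0 + 529.412ms (3/2)
2. 529.412ms @ 3/2 + 529.412ms (3/2)
3. 1058.824ms @ 3 + 1058.824ms (3)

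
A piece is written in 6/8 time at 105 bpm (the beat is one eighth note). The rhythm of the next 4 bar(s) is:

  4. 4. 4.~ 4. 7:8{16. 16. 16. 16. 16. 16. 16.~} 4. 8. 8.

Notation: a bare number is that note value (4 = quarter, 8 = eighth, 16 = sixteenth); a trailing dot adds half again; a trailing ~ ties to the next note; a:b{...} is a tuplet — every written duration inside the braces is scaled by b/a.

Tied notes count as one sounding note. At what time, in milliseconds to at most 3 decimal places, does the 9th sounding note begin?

1. 0.0ms @ 0 + 1714.286ms (3)
2. 1714.286ms @ 3 + 1714.286ms (3)
3. 3428.571ms @ 6 + 3428.571ms (6)
4. 6857.143ms @ 12 + 489.796ms (6/7)
5. 7346.939ms @ 90/7 + 489.796ms (6/7)
6. 7836.735ms @ 96/7 + 489.796ms (6/7)
7. 8326.531ms @ 102/7 + 489.796ms (6/7)
8. 8816.327ms @ 108/7 + 489.796ms (6/7)
9. 9306.122ms @ 114/7 + 489.796ms (6/7)
10. 9795.918ms @ 120/7 + 2204.082ms (27/7)
11. 12000.0ms @ 21 + 857.143ms (3/2)
12. 12857.143ms @ 45/2 + 857.143ms (3/2)

note 9 onset = 114/7b = 9306.122ms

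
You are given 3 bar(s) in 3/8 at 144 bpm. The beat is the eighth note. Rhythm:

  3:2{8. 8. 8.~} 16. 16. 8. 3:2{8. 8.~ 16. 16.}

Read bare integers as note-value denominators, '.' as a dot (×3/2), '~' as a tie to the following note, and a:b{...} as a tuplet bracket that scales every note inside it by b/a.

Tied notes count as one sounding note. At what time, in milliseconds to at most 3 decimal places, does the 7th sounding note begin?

1. 0.0ms @ 0 + 416.667ms (1)
2. 416.667ms @ 1 + 416.667ms (1)
3. 833.333ms @ 2 + 729.167ms (7/4)
4. 1562.5ms @ 15/4 + 312.5ms (3/4)
5. 1875.0ms @ 9/2 + 625.0ms (3/2)
6. 2500.0ms @ 6 + 416.667ms (1)
7. 2916.667ms @ 7 + 625.0ms (3/2)
8. 3541.667ms @ 17/2 + 208.333ms (1/2)

note 7 onset = 7b = 2916.667ms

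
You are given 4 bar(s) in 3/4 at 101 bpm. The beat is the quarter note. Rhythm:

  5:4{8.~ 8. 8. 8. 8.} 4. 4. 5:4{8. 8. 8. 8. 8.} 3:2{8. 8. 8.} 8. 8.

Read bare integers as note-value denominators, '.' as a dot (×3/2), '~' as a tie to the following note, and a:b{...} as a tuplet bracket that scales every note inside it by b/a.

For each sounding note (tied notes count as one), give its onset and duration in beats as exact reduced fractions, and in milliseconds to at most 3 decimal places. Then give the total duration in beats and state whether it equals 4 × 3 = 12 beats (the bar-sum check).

1) 0.0ms=0b +712.871ms=6/5b
2) 712.871ms=6/5b +356.436ms=3/5b
3) 1069.307ms=9/5b +356.436ms=3/5b
4) 1425.743ms=12/5b +356.436ms=3/5b
5) 1782.178ms=3b +891.089ms=3/2b
6) 2673.267ms=9/2b +891.089ms=3/2b
7) 3564.356ms=6b +356.436ms=3/5b
8) 3920.792ms=33/5b +356.436ms=3/5b
9) 4277.228ms=36/5b +356.436ms=3/5b
10) 4633.663ms=39/5b +356.436ms=3/5b
11) 4990.099ms=42/5b +356.436ms=3/5b
12) 5346.535ms=9b +297.03ms=1/2b
13) 5643.564ms=19/2b +297.03ms=1/2b
14) 5940.594ms=10b +297.03ms=1/2b
15) 6237.624ms=21/2b +445.545ms=3/4b
16) 6683.168ms=45/4b +445.545ms=3/4b
Σ=12b of 12 (101bpm 3/4) — PASS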